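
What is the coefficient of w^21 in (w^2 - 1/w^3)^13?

General term: C(13,j)·(w^2)^j·(-1/w^3)^(13-j), with w-exponent 2j − 3(13−j) = 5j − 39.
Set 5j − 39 = 21: j = 12.
C(13,12) = 13; 1^12 = 1; (-1)^1 = -1.
Coefficient = 13 · 1 · (-1) = -13.

-13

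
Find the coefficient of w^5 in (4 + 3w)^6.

5832

The general term is C(6,j)·(4)^j·(3w)^(6-j); the w^5 term has j = 1.
C(6,1) = 6.
Coefficient = C(6,1) · 4^1 · 3^5 = 6 · 4 · 243 = 5832.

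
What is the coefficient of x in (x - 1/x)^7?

-35

General term: C(7,j)·(x)^j·(-1/x)^(7-j), with x-exponent 1j − 1(7−j) = 2j − 7.
Set 2j − 7 = 1: j = 4.
C(7,4) = 35; 1^4 = 1; (-1)^3 = -1.
Coefficient = 35 · 1 · (-1) = -35.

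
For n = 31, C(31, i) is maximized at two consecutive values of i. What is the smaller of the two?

15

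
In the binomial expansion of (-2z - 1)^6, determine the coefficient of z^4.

240

The general term is C(6,j)·(-2z)^j·(-1)^(6-j); the z^4 term has j = 4.
C(6,4) = 15.
Coefficient = C(6,4) · (-2)^4 = 15 · 16 = 240.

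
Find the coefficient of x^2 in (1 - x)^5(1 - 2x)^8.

Coefficient of x^2 = Σ_{j} C(5,j)·(-1)^j·C(8,2-j)·(-2)^(2-j) for j from 0 to 2.
= 112 + 80 + 10 = 202.

202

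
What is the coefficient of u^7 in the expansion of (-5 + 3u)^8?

-87480

The general term is C(8,j)·(-5)^j·(3u)^(8-j); the u^7 term has j = 1.
C(8,1) = 8.
Coefficient = C(8,1) · (-5)^1 · 3^7 = 8 · (-5) · 2187 = -87480.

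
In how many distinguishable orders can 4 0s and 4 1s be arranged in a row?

Choose positions for the 0s: C(8,4) = 70.

70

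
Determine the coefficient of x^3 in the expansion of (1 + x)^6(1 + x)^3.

84

(1 + x)^6(1 + x)^3 = (1 + x)^9, so the coefficient of x^3 is C(9,3)·1^3 = 84·1 = 84.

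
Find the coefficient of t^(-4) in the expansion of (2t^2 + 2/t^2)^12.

3244032

General term: C(12,j)·(2t^2)^j·(2/t^2)^(12-j), with t-exponent 2j − 2(12−j) = 4j − 24.
Set 4j − 24 = -4: j = 5.
C(12,5) = 792; 2^5 = 32; 2^7 = 128.
Coefficient = 792 · 32 · 128 = 3244032.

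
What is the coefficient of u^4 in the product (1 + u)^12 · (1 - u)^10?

Coefficient of u^4 = Σ_{j} C(12,j)·1^j·C(10,4-j)·(-1)^(4-j) for j from 0 to 4.
= 210 + (-1440) + 2970 + (-2200) + 495 = 35.

35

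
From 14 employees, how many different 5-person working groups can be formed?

2002

This is C(14,5) = 2002.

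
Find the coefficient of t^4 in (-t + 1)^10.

210

The general term is C(10,j)·(-t)^j·(1)^(10-j); the t^4 term has j = 4.
C(10,4) = 210.
Coefficient = C(10,4) = 210.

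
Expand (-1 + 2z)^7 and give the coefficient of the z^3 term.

280

The general term is C(7,j)·(-1)^j·(2z)^(7-j); the z^3 term has j = 4.
C(7,4) = 35.
Coefficient = C(7,4) · 2^3 = 35 · 8 = 280.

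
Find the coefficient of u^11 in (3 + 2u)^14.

20127744

The general term is C(14,j)·(3)^j·(2u)^(14-j); the u^11 term has j = 3.
C(14,3) = 364.
Coefficient = C(14,3) · 3^3 · 2^11 = 364 · 27 · 2048 = 20127744.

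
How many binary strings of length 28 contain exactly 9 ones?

6906900

Choose the 9 positions: C(28,9) = 6906900.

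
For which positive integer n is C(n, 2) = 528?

33

n(n−1)/2 = 528 ⇒ n(n−1) = 1056. Since 33·32 = 1056, n = 33.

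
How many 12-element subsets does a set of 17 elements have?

C(17,12) = C(17,5) by symmetry.
C(17,5) = (17·16·15·14·13) / 5! = 742560 / 120 = 6188.

6188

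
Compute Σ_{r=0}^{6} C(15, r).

1 + 15 + 105 + 455 + 1365 + 3003 + 5005 = 9949.

9949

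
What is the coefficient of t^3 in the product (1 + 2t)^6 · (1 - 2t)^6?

0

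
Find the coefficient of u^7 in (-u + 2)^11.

-5280

The general term is C(11,j)·(-u)^j·(2)^(11-j); the u^7 term has j = 7.
C(11,7) = 330.
Coefficient = C(11,7) · (-1)^7 · 2^4 = 330 · (-1) · 16 = -5280.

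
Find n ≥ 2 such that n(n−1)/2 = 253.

23

n(n−1)/2 = 253 ⇒ n(n−1) = 506. Since 23·22 = 506, n = 23.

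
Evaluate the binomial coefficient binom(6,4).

15

C(6,4) = C(6,2) by symmetry.
C(6,2) = (6·5) / 2! = 30 / 2 = 15.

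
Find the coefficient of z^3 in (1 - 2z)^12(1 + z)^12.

Coefficient of z^3 = Σ_{j} C(12,j)·(-2)^j·C(12,3-j)·1^(3-j) for j from 0 to 3.
= 220 + (-1584) + 3168 + (-1760) = 44.

44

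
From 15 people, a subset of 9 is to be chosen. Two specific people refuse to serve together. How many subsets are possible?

All 9-subsets: C(15,9) = 5005. Those containing both fixed elements: C(13,7) = 1716.
5005 − 1716 = 3289.

3289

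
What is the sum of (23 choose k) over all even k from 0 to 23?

Even-k terms of row 23 sum to 2^22 = 4194304.

4194304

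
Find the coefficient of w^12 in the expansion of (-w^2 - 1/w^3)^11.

General term: C(11,j)·(-w^2)^j·(-1/w^3)^(11-j), with w-exponent 2j − 3(11−j) = 5j − 33.
Set 5j − 33 = 12: j = 9.
C(11,9) = 55; (-1)^9 = -1; (-1)^2 = 1.
Coefficient = 55 · (-1) · 1 = -55.

-55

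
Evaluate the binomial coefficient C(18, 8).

C(18,8) = (18·17·16·15·14·13·12·11) / 8! = 1764322560 / 40320 = 43758.

43758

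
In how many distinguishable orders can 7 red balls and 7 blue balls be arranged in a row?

3432

Choose positions for the red balls: C(14,7) = 3432.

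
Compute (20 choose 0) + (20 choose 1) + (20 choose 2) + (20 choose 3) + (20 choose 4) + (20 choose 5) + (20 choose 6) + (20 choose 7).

1 + 20 + 190 + 1140 + 4845 + 15504 + 38760 + 77520 = 137980.

137980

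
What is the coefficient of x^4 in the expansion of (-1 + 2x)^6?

240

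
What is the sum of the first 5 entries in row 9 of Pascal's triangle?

256

1 + 9 + 36 + 84 + 126 = 256.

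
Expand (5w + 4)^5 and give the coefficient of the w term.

6400

The general term is C(5,j)·(5w)^j·(4)^(5-j); the w^1 term has j = 1.
C(5,1) = 5.
Coefficient = C(5,1) · 5^1 · 4^4 = 5 · 5 · 256 = 6400.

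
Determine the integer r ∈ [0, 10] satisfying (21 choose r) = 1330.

C(21,r) increases on 0 ≤ r ≤ 10. C(21,2) = 210 and C(21,3) = 1330, so r = 3.

3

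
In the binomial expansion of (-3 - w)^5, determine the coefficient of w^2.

The general term is C(5,j)·(-3)^j·(-w)^(5-j); the w^2 term has j = 3.
C(5,3) = 10.
Coefficient = C(5,3) · (-3)^3 = 10 · (-27) = -270.

-270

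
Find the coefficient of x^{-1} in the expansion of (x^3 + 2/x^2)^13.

329472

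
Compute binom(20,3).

1140

C(20,3) = (20·19·18) / 3! = 6840 / 6 = 1140.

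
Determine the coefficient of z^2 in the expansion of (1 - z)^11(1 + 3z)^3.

-17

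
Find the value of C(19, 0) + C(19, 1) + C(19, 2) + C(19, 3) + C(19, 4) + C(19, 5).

1 + 19 + 171 + 969 + 3876 + 11628 = 16664.

16664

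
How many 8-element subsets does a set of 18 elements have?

C(18,8) = (18·17·16·15·14·13·12·11) / 8! = 1764322560 / 40320 = 43758.

43758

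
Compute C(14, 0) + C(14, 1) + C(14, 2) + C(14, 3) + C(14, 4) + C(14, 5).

3473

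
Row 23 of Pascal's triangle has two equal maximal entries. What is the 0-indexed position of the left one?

For odd n = 23, C(23,m) peaks at m = (n−1)/2 and (n+1)/2; the lower is 11.

11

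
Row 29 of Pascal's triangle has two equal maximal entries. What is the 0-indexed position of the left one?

For odd n = 29, C(29,j) peaks at j = (n−1)/2 and (n+1)/2; the lower is 14.

14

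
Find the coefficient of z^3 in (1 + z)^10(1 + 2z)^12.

Coefficient of z^3 = Σ_{j} C(10,j)·1^j·C(12,3-j)·2^(3-j) for j from 0 to 3.
= 1760 + 2640 + 1080 + 120 = 5600.

5600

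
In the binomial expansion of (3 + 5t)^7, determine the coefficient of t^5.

The general term is C(7,j)·(3)^j·(5t)^(7-j); the t^5 term has j = 2.
C(7,2) = 21.
Coefficient = C(7,2) · 3^2 · 5^5 = 21 · 9 · 3125 = 590625.

590625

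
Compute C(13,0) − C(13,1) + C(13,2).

The partial alternating sum Σ_{k=0}^{2} (−1)^k C(13,k) = (−1)^2 C(12,2) = 66.

66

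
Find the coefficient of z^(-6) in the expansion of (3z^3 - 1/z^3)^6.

General term: C(6,j)·(3z^3)^j·(-1/z^3)^(6-j), with z-exponent 3j − 3(6−j) = 6j − 18.
Set 6j − 18 = -6: j = 2.
C(6,2) = 15; 3^2 = 9; (-1)^4 = 1.
Coefficient = 15 · 9 · 1 = 135.

135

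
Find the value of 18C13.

C(18,13) = C(18,5) by symmetry.
C(18,5) = (18·17·16·15·14) / 5! = 1028160 / 120 = 8568.

8568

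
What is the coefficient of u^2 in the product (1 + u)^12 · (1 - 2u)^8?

-14

Coefficient of u^2 = Σ_{j} C(12,j)·1^j·C(8,2-j)·(-2)^(2-j) for j from 0 to 2.
= 112 + (-192) + 66 = -14.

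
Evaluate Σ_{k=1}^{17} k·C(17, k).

Differentiating (1+x)^17 and setting x=1: Σ k·C(17,k) = 17·2^16 = 1114112.

1114112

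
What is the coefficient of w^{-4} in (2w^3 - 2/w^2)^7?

General term: C(7,j)·(2w^3)^j·(-2/w^2)^(7-j), with w-exponent 3j − 2(7−j) = 5j − 14.
Set 5j − 14 = -4: j = 2.
C(7,2) = 21; 2^2 = 4; (-2)^5 = -32.
Coefficient = 21 · 4 · (-32) = -2688.

-2688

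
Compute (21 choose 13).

203490

C(21,13) = C(21,8) by symmetry.
C(21,8) = (21·20·19·18·17·16·15·14) / 8! = 8204716800 / 40320 = 203490.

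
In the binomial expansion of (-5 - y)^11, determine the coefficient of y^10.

-55

The general term is C(11,j)·(-5)^j·(-y)^(11-j); the y^10 term has j = 1.
C(11,1) = 11.
Coefficient = C(11,1) · (-5)^1 = 11 · (-5) = -55.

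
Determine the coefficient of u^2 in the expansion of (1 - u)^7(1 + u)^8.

Coefficient of u^2 = Σ_{j} C(7,j)·(-1)^j·C(8,2-j)·1^(2-j) for j from 0 to 2.
= 28 + (-56) + 21 = -7.

-7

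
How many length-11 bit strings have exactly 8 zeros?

Choose the 8 positions: C(11,8) = 165.

165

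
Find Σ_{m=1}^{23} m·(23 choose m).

96468992

Since m·C(23,m) = 23·C(22,m−1), the sum is 23·2^22 = 23·4194304 = 96468992.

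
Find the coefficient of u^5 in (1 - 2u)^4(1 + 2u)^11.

Coefficient of u^5 = Σ_{j} C(4,j)·(-2)^j·C(11,5-j)·2^(5-j) for j from 0 to 4.
= 14784 + (-42240) + 31680 + (-7040) + 352 = -2464.

-2464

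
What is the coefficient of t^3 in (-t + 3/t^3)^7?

21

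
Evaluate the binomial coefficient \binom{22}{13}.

C(22,13) = C(22,9) by symmetry.
C(22,9) = (22·21·20·19·18·17·16·15·14) / 9! = 180503769600 / 362880 = 497420.

497420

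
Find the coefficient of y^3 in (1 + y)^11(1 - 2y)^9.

Coefficient of y^3 = Σ_{j} C(11,j)·1^j·C(9,3-j)·(-2)^(3-j) for j from 0 to 3.
= (-672) + 1584 + (-990) + 165 = 87.

87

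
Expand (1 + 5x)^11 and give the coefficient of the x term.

The general term is C(11,j)·(1)^j·(5x)^(11-j); the x^1 term has j = 10.
C(11,10) = 11.
Coefficient = C(11,10) · 5^1 = 11 · 5 = 55.

55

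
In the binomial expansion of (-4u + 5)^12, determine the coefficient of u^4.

49500000000

The general term is C(12,j)·(-4u)^j·(5)^(12-j); the u^4 term has j = 4.
C(12,4) = 495.
Coefficient = C(12,4) · (-4)^4 · 5^8 = 495 · 256 · 390625 = 49500000000.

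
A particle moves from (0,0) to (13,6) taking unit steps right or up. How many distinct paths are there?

27132

Each path is a sequence of 19 steps with 13 rights: C(19,13) = 27132.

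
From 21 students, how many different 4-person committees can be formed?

5985

This is C(21,4) = 5985.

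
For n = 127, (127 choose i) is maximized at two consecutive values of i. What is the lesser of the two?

63

For odd n = 127, C(127,i) peaks at i = (n−1)/2 and (n+1)/2; the lesser is 63.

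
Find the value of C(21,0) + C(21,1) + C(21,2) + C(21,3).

1562

1 + 21 + 210 + 1330 = 1562.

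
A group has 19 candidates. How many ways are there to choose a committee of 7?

50388

This is C(19,7) = 50388.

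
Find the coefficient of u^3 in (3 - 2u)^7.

The general term is C(7,j)·(3)^j·(-2u)^(7-j); the u^3 term has j = 4.
C(7,4) = 35.
Coefficient = C(7,4) · 3^4 · (-2)^3 = 35 · 81 · (-8) = -22680.

-22680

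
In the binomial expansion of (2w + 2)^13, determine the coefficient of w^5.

10543104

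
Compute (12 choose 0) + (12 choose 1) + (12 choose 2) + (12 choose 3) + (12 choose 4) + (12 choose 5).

1 + 12 + 66 + 220 + 495 + 792 = 1586.

1586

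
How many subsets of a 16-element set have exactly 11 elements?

4368

Choose the 11 positions: C(16,11) = 4368.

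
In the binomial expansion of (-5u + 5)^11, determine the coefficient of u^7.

The general term is C(11,j)·(-5u)^j·(5)^(11-j); the u^7 term has j = 7.
C(11,7) = 330.
Coefficient = C(11,7) · (-5)^7 · 5^4 = 330 · (-78125) · 625 = -16113281250.

-16113281250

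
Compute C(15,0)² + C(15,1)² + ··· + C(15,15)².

By Vandermonde's identity, Σ C(15,i)² = C(30,15) = 155117520.

155117520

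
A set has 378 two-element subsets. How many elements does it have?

28

n(n−1)/2 = 378 ⇒ n(n−1) = 756. Since 28·27 = 756, n = 28.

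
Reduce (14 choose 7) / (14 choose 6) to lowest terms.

8/7

C(n,k+1)/C(n,k) = (n−k)/(k+1) = (14−6)/(6+1) = 8/7.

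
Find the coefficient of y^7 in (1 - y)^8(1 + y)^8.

Coefficient of y^7 = Σ_{j} C(8,j)·(-1)^j·C(8,7-j)·1^(7-j) for j from 0 to 7.
= 8 + (-224) + 1568 + (-3920) + 3920 + (-1568) + 224 + (-8) = 0.

0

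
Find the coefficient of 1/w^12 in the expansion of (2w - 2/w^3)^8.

General term: C(8,j)·(2w)^j·(-2/w^3)^(8-j), with w-exponent 1j − 3(8−j) = 4j − 24.
Set 4j − 24 = -12: j = 3.
C(8,3) = 56; 2^3 = 8; (-2)^5 = -32.
Coefficient = 56 · 8 · (-32) = -14336.

-14336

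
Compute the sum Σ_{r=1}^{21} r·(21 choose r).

22020096

Since r·C(21,r) = 21·C(20,r−1), the sum is 21·2^20 = 21·1048576 = 22020096.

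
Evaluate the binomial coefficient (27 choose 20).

888030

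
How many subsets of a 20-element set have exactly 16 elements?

Choose the 16 positions: C(20,16) = 4845.

4845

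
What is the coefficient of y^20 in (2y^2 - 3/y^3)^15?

7741440

General term: C(15,j)·(2y^2)^j·(-3/y^3)^(15-j), with y-exponent 2j − 3(15−j) = 5j − 45.
Set 5j − 45 = 20: j = 13.
C(15,13) = 105; 2^13 = 8192; (-3)^2 = 9.
Coefficient = 105 · 8192 · 9 = 7741440.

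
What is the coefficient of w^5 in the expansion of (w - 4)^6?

The general term is C(6,j)·(w)^j·(-4)^(6-j); the w^5 term has j = 5.
C(6,5) = 6.
Coefficient = C(6,5) · (-4)^1 = 6 · (-4) = -24.

-24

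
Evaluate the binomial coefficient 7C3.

35

C(7,3) = (7·6·5) / 3! = 210 / 6 = 35.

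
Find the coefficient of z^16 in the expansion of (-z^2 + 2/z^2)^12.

264

General term: C(12,j)·(-z^2)^j·(2/z^2)^(12-j), with z-exponent 2j − 2(12−j) = 4j − 24.
Set 4j − 24 = 16: j = 10.
C(12,10) = 66; (-1)^10 = 1; 2^2 = 4.
Coefficient = 66 · 1 · 4 = 264.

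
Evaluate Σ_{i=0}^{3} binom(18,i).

988

1 + 18 + 153 + 816 = 988.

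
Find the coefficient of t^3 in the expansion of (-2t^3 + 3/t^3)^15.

General term: C(15,j)·(-2t^3)^j·(3/t^3)^(15-j), with t-exponent 3j − 3(15−j) = 6j − 45.
Set 6j − 45 = 3: j = 8.
C(15,8) = 6435; (-2)^8 = 256; 3^7 = 2187.
Coefficient = 6435 · 256 · 2187 = 3602776320.

3602776320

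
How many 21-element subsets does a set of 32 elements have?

C(32,21) = C(32,11) by symmetry.
C(32,11) = (32·31·30·29·28·27·26·25·24·23·22) / 11! = 5150244363264000 / 39916800 = 129024480.

129024480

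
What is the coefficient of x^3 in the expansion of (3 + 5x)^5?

The general term is C(5,j)·(3)^j·(5x)^(5-j); the x^3 term has j = 2.
C(5,2) = 10.
Coefficient = C(5,2) · 3^2 · 5^3 = 10 · 9 · 125 = 11250.

11250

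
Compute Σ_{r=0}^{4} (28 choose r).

24158

1 + 28 + 378 + 3276 + 20475 = 24158.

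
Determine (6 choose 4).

C(6,4) = C(6,2) by symmetry.
C(6,2) = (6·5) / 2! = 30 / 2 = 15.

15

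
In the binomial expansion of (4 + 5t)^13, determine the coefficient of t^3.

The general term is C(13,j)·(4)^j·(5t)^(13-j); the t^3 term has j = 10.
C(13,10) = 286.
Coefficient = C(13,10) · 4^10 · 5^3 = 286 · 1048576 · 125 = 37486592000.

37486592000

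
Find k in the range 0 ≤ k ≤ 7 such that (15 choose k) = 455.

3

C(15,k) increases on 0 ≤ k ≤ 7. C(15,2) = 105 and C(15,3) = 455, so k = 3.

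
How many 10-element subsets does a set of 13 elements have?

C(13,10) = C(13,3) by symmetry.
C(13,3) = (13·12·11) / 3! = 1716 / 6 = 286.

286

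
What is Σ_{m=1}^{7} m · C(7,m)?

Since m·C(7,m) = 7·C(6,m−1), the sum is 7·2^6 = 7·64 = 448.

448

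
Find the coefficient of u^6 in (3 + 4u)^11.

The general term is C(11,j)·(3)^j·(4u)^(11-j); the u^6 term has j = 5.
C(11,5) = 462.
Coefficient = C(11,5) · 3^5 · 4^6 = 462 · 243 · 4096 = 459841536.

459841536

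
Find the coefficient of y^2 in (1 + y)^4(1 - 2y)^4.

Coefficient of y^2 = Σ_{j} C(4,j)·1^j·C(4,2-j)·(-2)^(2-j) for j from 0 to 2.
= 24 + (-32) + 6 = -2.

-2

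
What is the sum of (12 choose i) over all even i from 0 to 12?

Even-i terms of row 12 sum to 2^11 = 2048.

2048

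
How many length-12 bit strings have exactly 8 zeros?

495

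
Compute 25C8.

1081575

C(25,8) = (25·24·23·22·21·20·19·18) / 8! = 43609104000 / 40320 = 1081575.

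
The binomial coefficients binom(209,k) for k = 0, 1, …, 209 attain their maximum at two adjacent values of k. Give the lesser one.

104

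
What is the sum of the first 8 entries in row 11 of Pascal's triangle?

1816

1 + 11 + 55 + 165 + 330 + 462 + 462 + 330 = 1816.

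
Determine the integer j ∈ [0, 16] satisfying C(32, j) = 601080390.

16

C(32,j) increases on 0 ≤ j ≤ 16. C(32,15) = 565722720 and C(32,16) = 601080390, so j = 16.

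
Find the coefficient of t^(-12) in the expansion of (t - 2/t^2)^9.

General term: C(9,j)·(t)^j·(-2/t^2)^(9-j), with t-exponent 1j − 2(9−j) = 3j − 18.
Set 3j − 18 = -12: j = 2.
C(9,2) = 36; 1^2 = 1; (-2)^7 = -128.
Coefficient = 36 · 1 · (-128) = -4608.

-4608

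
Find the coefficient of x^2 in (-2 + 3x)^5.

-720

The general term is C(5,j)·(-2)^j·(3x)^(5-j); the x^2 term has j = 3.
C(5,3) = 10.
Coefficient = C(5,3) · (-2)^3 · 3^2 = 10 · (-8) · 9 = -720.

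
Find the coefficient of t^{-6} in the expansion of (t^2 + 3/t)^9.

59049

General term: C(9,j)·(t^2)^j·(3/t)^(9-j), with t-exponent 2j − 1(9−j) = 3j − 9.
Set 3j − 9 = -6: j = 1.
C(9,1) = 9; 1^1 = 1; 3^8 = 6561.
Coefficient = 9 · 1 · 6561 = 59049.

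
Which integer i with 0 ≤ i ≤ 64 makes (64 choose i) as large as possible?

32

C(64,i) is maximized at i = 64/2 = 32.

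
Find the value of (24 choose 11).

2496144

C(24,11) = (24·23·22·21·20·19·18·17·16·15·14) / 11! = 99638080819200 / 39916800 = 2496144.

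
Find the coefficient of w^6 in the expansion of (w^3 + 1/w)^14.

General term: C(14,j)·(w^3)^j·(1/w)^(14-j), with w-exponent 3j − 1(14−j) = 4j − 14.
Set 4j − 14 = 6: j = 5.
C(14,5) = 2002; 1^5 = 1; 1^9 = 1.
Coefficient = 2002 · 1 · 1 = 2002.

2002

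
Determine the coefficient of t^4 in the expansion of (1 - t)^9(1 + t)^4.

Coefficient of t^4 = Σ_{j} C(9,j)·(-1)^j·C(4,4-j)·1^(4-j) for j from 0 to 4.
= 1 + (-36) + 216 + (-336) + 126 = -29.

-29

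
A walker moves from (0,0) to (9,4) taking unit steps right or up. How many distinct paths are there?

715

Each path is a sequence of 13 steps with 9 rights: C(13,9) = 715.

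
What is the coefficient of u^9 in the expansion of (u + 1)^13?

The general term is C(13,j)·(u)^j·(1)^(13-j); the u^9 term has j = 9.
C(13,9) = 715.
Coefficient = C(13,9) = 715.

715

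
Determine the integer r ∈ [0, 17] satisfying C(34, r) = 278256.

C(34,r) increases on 0 ≤ r ≤ 17. C(34,4) = 46376 and C(34,5) = 278256, so r = 5.

5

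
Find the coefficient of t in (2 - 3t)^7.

-1344

The general term is C(7,j)·(2)^j·(-3t)^(7-j); the t^1 term has j = 6.
C(7,6) = 7.
Coefficient = C(7,6) · 2^6 · (-3)^1 = 7 · 64 · (-3) = -1344.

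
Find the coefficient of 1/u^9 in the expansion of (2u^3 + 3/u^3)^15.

6304858560

General term: C(15,j)·(2u^3)^j·(3/u^3)^(15-j), with u-exponent 3j − 3(15−j) = 6j − 45.
Set 6j − 45 = -9: j = 6.
C(15,6) = 5005; 2^6 = 64; 3^9 = 19683.
Coefficient = 5005 · 64 · 19683 = 6304858560.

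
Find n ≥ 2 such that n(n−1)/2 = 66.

12

n(n−1)/2 = 66 ⇒ n(n−1) = 132. Since 12·11 = 132, n = 12.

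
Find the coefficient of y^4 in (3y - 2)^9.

-326592

The general term is C(9,j)·(3y)^j·(-2)^(9-j); the y^4 term has j = 4.
C(9,4) = 126.
Coefficient = C(9,4) · 3^4 · (-2)^5 = 126 · 81 · (-32) = -326592.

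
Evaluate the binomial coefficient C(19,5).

11628

C(19,5) = (19·18·17·16·15) / 5! = 1395360 / 120 = 11628.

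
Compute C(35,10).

183579396

C(35,10) = (35·34·33·32·31·30·29·28·27·26) / 10! = 666172912204800 / 3628800 = 183579396.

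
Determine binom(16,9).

C(16,9) = C(16,7) by symmetry.
C(16,7) = (16·15·14·13·12·11·10) / 7! = 57657600 / 5040 = 11440.

11440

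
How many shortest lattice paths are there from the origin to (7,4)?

330

Each path is a sequence of 11 steps with 7 rights: C(11,7) = 330.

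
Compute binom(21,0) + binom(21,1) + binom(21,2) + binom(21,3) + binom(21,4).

7547

1 + 21 + 210 + 1330 + 5985 = 7547.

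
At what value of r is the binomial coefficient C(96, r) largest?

C(96,r) is maximized at r = 96/2 = 48.

48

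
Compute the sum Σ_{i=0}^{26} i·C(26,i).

Since i·C(26,i) = 26·C(25,i−1), the sum is 26·2^25 = 26·33554432 = 872415232.

872415232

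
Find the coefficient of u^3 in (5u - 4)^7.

The general term is C(7,j)·(5u)^j·(-4)^(7-j); the u^3 term has j = 3.
C(7,3) = 35.
Coefficient = C(7,3) · 5^3 · (-4)^4 = 35 · 125 · 256 = 1120000.

1120000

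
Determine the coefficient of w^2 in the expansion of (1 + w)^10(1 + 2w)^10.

425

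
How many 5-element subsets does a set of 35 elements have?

C(35,5) = (35·34·33·32·31) / 5! = 38955840 / 120 = 324632.

324632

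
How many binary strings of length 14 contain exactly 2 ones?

91

Choose the 2 positions: C(14,2) = 91.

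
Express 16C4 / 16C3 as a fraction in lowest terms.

C(n,k+1)/C(n,k) = (n−k)/(k+1) = (16−3)/(3+1) = 13/4.

13/4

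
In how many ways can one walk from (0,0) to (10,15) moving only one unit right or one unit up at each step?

Each path is a sequence of 25 steps with 10 rights: C(25,10) = 3268760.

3268760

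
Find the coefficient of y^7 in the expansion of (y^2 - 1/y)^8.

General term: C(8,j)·(y^2)^j·(-1/y)^(8-j), with y-exponent 2j − 1(8−j) = 3j − 8.
Set 3j − 8 = 7: j = 5.
C(8,5) = 56; 1^5 = 1; (-1)^3 = -1.
Coefficient = 56 · 1 · (-1) = -56.

-56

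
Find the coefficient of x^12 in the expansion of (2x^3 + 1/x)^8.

General term: C(8,j)·(2x^3)^j·(1/x)^(8-j), with x-exponent 3j − 1(8−j) = 4j − 8.
Set 4j − 8 = 12: j = 5.
C(8,5) = 56; 2^5 = 32; 1^3 = 1.
Coefficient = 56 · 32 · 1 = 1792.

1792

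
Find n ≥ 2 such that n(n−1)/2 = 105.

n(n−1)/2 = 105 ⇒ n(n−1) = 210. Since 15·14 = 210, n = 15.

15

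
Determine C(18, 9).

48620

C(18,9) = (18·17·16·15·14·13·12·11·10) / 9! = 17643225600 / 362880 = 48620.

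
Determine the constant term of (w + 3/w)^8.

5670

General term: C(8,j)·(w)^j·(3/w)^(8-j), with w-exponent 1j − 1(8−j) = 2j − 8.
Set 2j − 8 = 0: j = 4.
C(8,4) = 70; 1^4 = 1; 3^4 = 81.
Coefficient = 70 · 1 · 81 = 5670.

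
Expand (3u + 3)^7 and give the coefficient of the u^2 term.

The general term is C(7,j)·(3u)^j·(3)^(7-j); the u^2 term has j = 2.
C(7,2) = 21.
Coefficient = C(7,2) · 3^2 · 3^5 = 21 · 9 · 243 = 45927.

45927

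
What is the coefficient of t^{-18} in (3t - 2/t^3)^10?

-414720

General term: C(10,j)·(3t)^j·(-2/t^3)^(10-j), with t-exponent 1j − 3(10−j) = 4j − 30.
Set 4j − 30 = -18: j = 3.
C(10,3) = 120; 3^3 = 27; (-2)^7 = -128.
Coefficient = 120 · 27 · (-128) = -414720.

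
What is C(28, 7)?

C(28,7) = (28·27·26·25·24·23·22) / 7! = 5967561600 / 5040 = 1184040.

1184040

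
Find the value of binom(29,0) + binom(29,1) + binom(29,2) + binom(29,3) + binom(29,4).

1 + 29 + 406 + 3654 + 23751 = 27841.

27841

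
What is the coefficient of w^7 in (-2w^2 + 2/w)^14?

-56229888

General term: C(14,j)·(-2w^2)^j·(2/w)^(14-j), with w-exponent 2j − 1(14−j) = 3j − 14.
Set 3j − 14 = 7: j = 7.
C(14,7) = 3432; (-2)^7 = -128; 2^7 = 128.
Coefficient = 3432 · (-128) · 128 = -56229888.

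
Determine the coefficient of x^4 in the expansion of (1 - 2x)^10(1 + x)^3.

1000

Coefficient of x^4 = Σ_{j} C(10,j)·(-2)^j·C(3,4-j)·1^(4-j) for j from 1 to 4.
= (-20) + 540 + (-2880) + 3360 = 1000.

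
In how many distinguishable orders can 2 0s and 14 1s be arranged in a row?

Choose positions for the 0s: C(16,2) = 120.

120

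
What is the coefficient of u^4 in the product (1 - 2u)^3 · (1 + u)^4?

17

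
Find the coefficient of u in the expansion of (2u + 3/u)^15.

3602776320

General term: C(15,j)·(2u)^j·(3/u)^(15-j), with u-exponent 1j − 1(15−j) = 2j − 15.
Set 2j − 15 = 1: j = 8.
C(15,8) = 6435; 2^8 = 256; 3^7 = 2187.
Coefficient = 6435 · 256 · 2187 = 3602776320.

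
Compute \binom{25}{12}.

C(25,12) = (25·24·23·22·21·20·19·18·17·16·15·14) / 12! = 2490952020480000 / 479001600 = 5200300.

5200300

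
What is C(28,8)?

3108105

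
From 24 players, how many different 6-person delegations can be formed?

134596

This is C(24,6) = 134596.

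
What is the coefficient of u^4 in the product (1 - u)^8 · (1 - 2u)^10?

17270

Coefficient of u^4 = Σ_{j} C(8,j)·(-1)^j·C(10,4-j)·(-2)^(4-j) for j from 0 to 4.
= 3360 + 7680 + 5040 + 1120 + 70 = 17270.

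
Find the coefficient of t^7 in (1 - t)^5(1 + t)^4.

Coefficient of t^7 = Σ_{j} C(5,j)·(-1)^j·C(4,7-j)·1^(7-j) for j from 3 to 5.
= (-10) + 20 + (-6) = 4.

4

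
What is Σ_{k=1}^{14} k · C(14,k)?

114688

Differentiating (1+x)^14 and setting x=1: Σ k·C(14,k) = 14·2^13 = 114688.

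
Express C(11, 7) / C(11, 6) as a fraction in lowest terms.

5/7

C(n,k+1)/C(n,k) = (n−k)/(k+1) = (11−6)/(6+1) = 5/7.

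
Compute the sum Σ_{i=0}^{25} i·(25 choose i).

419430400

Differentiating (1+x)^25 and setting x=1: Σ i·C(25,i) = 25·2^24 = 419430400.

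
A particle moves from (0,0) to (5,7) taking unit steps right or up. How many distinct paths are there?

Each path is a sequence of 12 steps with 5 rights: C(12,5) = 792.

792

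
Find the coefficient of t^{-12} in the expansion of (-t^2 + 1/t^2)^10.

General term: C(10,j)·(-t^2)^j·(1/t^2)^(10-j), with t-exponent 2j − 2(10−j) = 4j − 20.
Set 4j − 20 = -12: j = 2.
C(10,2) = 45; (-1)^2 = 1; 1^8 = 1.
Coefficient = 45 · 1 · 1 = 45.

45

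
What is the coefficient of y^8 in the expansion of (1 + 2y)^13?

329472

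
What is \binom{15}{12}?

C(15,12) = C(15,3) by symmetry.
C(15,3) = (15·14·13) / 3! = 2730 / 6 = 455.

455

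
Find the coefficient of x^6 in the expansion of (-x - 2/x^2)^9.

-18

General term: C(9,j)·(-x)^j·(-2/x^2)^(9-j), with x-exponent 1j − 2(9−j) = 3j − 18.
Set 3j − 18 = 6: j = 8.
C(9,8) = 9; (-1)^8 = 1; (-2)^1 = -2.
Coefficient = 9 · 1 · (-2) = -18.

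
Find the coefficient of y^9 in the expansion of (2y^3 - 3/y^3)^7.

6048

General term: C(7,j)·(2y^3)^j·(-3/y^3)^(7-j), with y-exponent 3j − 3(7−j) = 6j − 21.
Set 6j − 21 = 9: j = 5.
C(7,5) = 21; 2^5 = 32; (-3)^2 = 9.
Coefficient = 21 · 32 · 9 = 6048.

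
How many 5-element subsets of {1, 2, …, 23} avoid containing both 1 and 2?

All 5-subsets: C(23,5) = 33649. Those containing both fixed elements: C(21,3) = 1330.
33649 − 1330 = 32319.

32319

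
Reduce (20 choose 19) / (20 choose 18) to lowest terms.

C(n,k+1)/C(n,k) = (n−k)/(k+1) = (20−18)/(18+1) = 2/19.

2/19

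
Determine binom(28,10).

13123110

C(28,10) = (28·27·26·25·24·23·22·21·20·19) / 10! = 47621141568000 / 3628800 = 13123110.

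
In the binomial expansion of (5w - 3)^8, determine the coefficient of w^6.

3937500

The general term is C(8,j)·(5w)^j·(-3)^(8-j); the w^6 term has j = 6.
C(8,6) = 28.
Coefficient = C(8,6) · 5^6 · (-3)^2 = 28 · 15625 · 9 = 3937500.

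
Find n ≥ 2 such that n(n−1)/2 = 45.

10

n(n−1)/2 = 45 ⇒ n(n−1) = 90. Since 10·9 = 90, n = 10.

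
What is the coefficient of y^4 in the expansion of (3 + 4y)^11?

184757760

The general term is C(11,j)·(3)^j·(4y)^(11-j); the y^4 term has j = 7.
C(11,7) = 330.
Coefficient = C(11,7) · 3^7 · 4^4 = 330 · 2187 · 256 = 184757760.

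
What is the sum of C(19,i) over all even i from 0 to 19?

262144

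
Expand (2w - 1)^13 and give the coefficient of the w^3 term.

The general term is C(13,j)·(2w)^j·(-1)^(13-j); the w^3 term has j = 3.
C(13,3) = 286.
Coefficient = C(13,3) · 2^3 = 286 · 8 = 2288.

2288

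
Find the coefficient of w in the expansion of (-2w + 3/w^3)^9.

-41472

General term: C(9,j)·(-2w)^j·(3/w^3)^(9-j), with w-exponent 1j − 3(9−j) = 4j − 27.
Set 4j − 27 = 1: j = 7.
C(9,7) = 36; (-2)^7 = -128; 3^2 = 9.
Coefficient = 36 · (-128) · 9 = -41472.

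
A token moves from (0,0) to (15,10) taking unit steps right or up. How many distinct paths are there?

3268760

Each path is a sequence of 25 steps with 15 rights: C(25,15) = 3268760.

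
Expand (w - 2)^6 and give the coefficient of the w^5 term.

-12

The general term is C(6,j)·(w)^j·(-2)^(6-j); the w^5 term has j = 5.
C(6,5) = 6.
Coefficient = C(6,5) · (-2)^1 = 6 · (-2) = -12.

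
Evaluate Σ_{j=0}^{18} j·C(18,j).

2359296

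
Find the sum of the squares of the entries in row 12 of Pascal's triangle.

Σ C(12,r)² is the coefficient of x^12 in (1+x)^12(1+x)^12 = (1+x)^24, i.e. C(24,12) = 2704156.

2704156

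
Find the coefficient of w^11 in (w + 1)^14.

364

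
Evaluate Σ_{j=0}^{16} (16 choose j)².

601080390

By Vandermonde's identity, Σ C(16,j)² = C(32,16) = 601080390.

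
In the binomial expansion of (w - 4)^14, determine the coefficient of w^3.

The general term is C(14,j)·(w)^j·(-4)^(14-j); the w^3 term has j = 3.
C(14,3) = 364.
Coefficient = C(14,3) · (-4)^11 = 364 · (-4194304) = -1526726656.

-1526726656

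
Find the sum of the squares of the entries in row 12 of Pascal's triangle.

2704156

By Vandermonde's identity, Σ C(12,j)² = C(24,12) = 2704156.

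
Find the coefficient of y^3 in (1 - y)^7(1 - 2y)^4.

-403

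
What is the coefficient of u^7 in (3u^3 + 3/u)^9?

2480058

General term: C(9,j)·(3u^3)^j·(3/u)^(9-j), with u-exponent 3j − 1(9−j) = 4j − 9.
Set 4j − 9 = 7: j = 4.
C(9,4) = 126; 3^4 = 81; 3^5 = 243.
Coefficient = 126 · 81 · 243 = 2480058.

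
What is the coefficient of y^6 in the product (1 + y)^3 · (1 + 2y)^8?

Coefficient of y^6 = Σ_{j} C(3,j)·1^j·C(8,6-j)·2^(6-j) for j from 0 to 3.
= 1792 + 5376 + 3360 + 448 = 10976.

10976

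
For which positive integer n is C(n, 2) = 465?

31

n(n−1)/2 = 465 ⇒ n(n−1) = 930. Since 31·30 = 930, n = 31.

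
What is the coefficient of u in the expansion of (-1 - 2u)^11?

-22

The general term is C(11,j)·(-1)^j·(-2u)^(11-j); the u^1 term has j = 10.
C(11,10) = 11.
Coefficient = C(11,10) · (-2)^1 = 11 · (-2) = -22.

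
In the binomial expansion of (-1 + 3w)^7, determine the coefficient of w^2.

-189

The general term is C(7,j)·(-1)^j·(3w)^(7-j); the w^2 term has j = 5.
C(7,5) = 21.
Coefficient = C(7,5) · (-1)^5 · 3^2 = 21 · (-1) · 9 = -189.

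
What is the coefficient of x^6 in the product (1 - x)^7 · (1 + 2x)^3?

21

Coefficient of x^6 = Σ_{j} C(7,j)·(-1)^j·C(3,6-j)·2^(6-j) for j from 3 to 6.
= (-280) + 420 + (-126) + 7 = 21.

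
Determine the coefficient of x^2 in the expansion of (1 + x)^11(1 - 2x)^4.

-9

Coefficient of x^2 = Σ_{j} C(11,j)·1^j·C(4,2-j)·(-2)^(2-j) for j from 0 to 2.
= 24 + (-88) + 55 = -9.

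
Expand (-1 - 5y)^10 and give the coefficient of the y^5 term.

787500

The general term is C(10,j)·(-1)^j·(-5y)^(10-j); the y^5 term has j = 5.
C(10,5) = 252.
Coefficient = C(10,5) · (-1)^5 · (-5)^5 = 252 · (-1) · (-3125) = 787500.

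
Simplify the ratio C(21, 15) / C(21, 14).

C(n,k+1)/C(n,k) = (n−k)/(k+1) = (21−14)/(14+1) = 7/15.

7/15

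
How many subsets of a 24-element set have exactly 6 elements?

134596

Choose the 6 positions: C(24,6) = 134596.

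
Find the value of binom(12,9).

220

C(12,9) = C(12,3) by symmetry.
C(12,3) = (12·11·10) / 3! = 1320 / 6 = 220.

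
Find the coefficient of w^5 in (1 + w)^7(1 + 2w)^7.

13923

Coefficient of w^5 = Σ_{j} C(7,j)·1^j·C(7,5-j)·2^(5-j) for j from 0 to 5.
= 672 + 3920 + 5880 + 2940 + 490 + 21 = 13923.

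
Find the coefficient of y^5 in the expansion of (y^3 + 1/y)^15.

3003

General term: C(15,j)·(y^3)^j·(1/y)^(15-j), with y-exponent 3j − 1(15−j) = 4j − 15.
Set 4j − 15 = 5: j = 5.
C(15,5) = 3003; 1^5 = 1; 1^10 = 1.
Coefficient = 3003 · 1 · 1 = 3003.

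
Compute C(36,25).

600805296

C(36,25) = C(36,11) by symmetry.
C(36,11) = (36·35·34·33·32·31·30·29·28·27·26) / 11! = 23982224839372800 / 39916800 = 600805296.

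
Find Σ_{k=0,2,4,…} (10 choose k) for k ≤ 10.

Even-k terms of row 10 sum to 2^9 = 512.

512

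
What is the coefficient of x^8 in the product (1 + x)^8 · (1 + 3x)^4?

13327

Coefficient of x^8 = Σ_{j} C(8,j)·1^j·C(4,8-j)·3^(8-j) for j from 4 to 8.
= 5670 + 6048 + 1512 + 96 + 1 = 13327.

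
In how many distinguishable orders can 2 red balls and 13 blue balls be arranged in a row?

Choose positions for the red balls: C(15,2) = 105.

105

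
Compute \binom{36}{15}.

C(36,15) = (36·35·34·33·32·31·30·29·28·27·26·25·24·23·22) / 15! = 7281003461233582080000 / 1307674368000 = 5567902560.

5567902560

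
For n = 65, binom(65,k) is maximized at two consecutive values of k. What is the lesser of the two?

32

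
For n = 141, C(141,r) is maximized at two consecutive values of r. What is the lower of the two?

70

For odd n = 141, C(141,r) peaks at r = (n−1)/2 and (n+1)/2; the lower is 70.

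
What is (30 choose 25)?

142506

C(30,25) = C(30,5) by symmetry.
C(30,5) = (30·29·28·27·26) / 5! = 17100720 / 120 = 142506.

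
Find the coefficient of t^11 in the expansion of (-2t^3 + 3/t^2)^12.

-24634368

General term: C(12,j)·(-2t^3)^j·(3/t^2)^(12-j), with t-exponent 3j − 2(12−j) = 5j − 24.
Set 5j − 24 = 11: j = 7.
C(12,7) = 792; (-2)^7 = -128; 3^5 = 243.
Coefficient = 792 · (-128) · 243 = -24634368.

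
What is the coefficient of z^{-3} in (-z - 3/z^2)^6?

540

General term: C(6,j)·(-z)^j·(-3/z^2)^(6-j), with z-exponent 1j − 2(6−j) = 3j − 12.
Set 3j − 12 = -3: j = 3.
C(6,3) = 20; (-1)^3 = -1; (-3)^3 = -27.
Coefficient = 20 · (-1) · (-27) = 540.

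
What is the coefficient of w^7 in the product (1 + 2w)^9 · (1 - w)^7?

Coefficient of w^7 = Σ_{j} C(9,j)·2^j·C(7,7-j)·(-1)^(7-j) for j from 0 to 7.
= (-1) + 126 + (-3024) + 23520 + (-70560) + 84672 + (-37632) + 4608 = 1709.

1709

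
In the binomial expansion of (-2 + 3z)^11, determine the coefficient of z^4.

The general term is C(11,j)·(-2)^j·(3z)^(11-j); the z^4 term has j = 7.
C(11,7) = 330.
Coefficient = C(11,7) · (-2)^7 · 3^4 = 330 · (-128) · 81 = -3421440.

-3421440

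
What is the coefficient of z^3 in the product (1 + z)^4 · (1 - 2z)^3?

Coefficient of z^3 = Σ_{j} C(4,j)·1^j·C(3,3-j)·(-2)^(3-j) for j from 0 to 3.
= (-8) + 48 + (-36) + 4 = 8.

8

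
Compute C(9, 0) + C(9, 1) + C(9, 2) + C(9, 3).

130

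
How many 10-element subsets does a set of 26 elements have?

C(26,10) = (26·25·24·23·22·21·20·19·18·17) / 10! = 19275223968000 / 3628800 = 5311735.

5311735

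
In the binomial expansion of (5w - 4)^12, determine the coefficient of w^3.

-7208960000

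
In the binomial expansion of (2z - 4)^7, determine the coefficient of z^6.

-1792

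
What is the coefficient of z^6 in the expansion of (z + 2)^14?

768768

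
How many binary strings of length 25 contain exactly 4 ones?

12650

Choose the 4 positions: C(25,4) = 12650.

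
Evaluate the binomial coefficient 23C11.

1352078

C(23,11) = (23·22·21·20·19·18·17·16·15·14·13) / 11! = 53970627110400 / 39916800 = 1352078.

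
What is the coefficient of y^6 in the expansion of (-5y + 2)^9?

10500000

The general term is C(9,j)·(-5y)^j·(2)^(9-j); the y^6 term has j = 6.
C(9,6) = 84.
Coefficient = C(9,6) · (-5)^6 · 2^3 = 84 · 15625 · 8 = 10500000.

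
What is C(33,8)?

C(33,8) = (33·32·31·30·29·28·27·26) / 8! = 559809169920 / 40320 = 13884156.

13884156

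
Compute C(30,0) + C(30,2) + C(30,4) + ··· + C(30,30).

536870912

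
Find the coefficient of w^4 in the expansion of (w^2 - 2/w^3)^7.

84

General term: C(7,j)·(w^2)^j·(-2/w^3)^(7-j), with w-exponent 2j − 3(7−j) = 5j − 21.
Set 5j − 21 = 4: j = 5.
C(7,5) = 21; 1^5 = 1; (-2)^2 = 4.
Coefficient = 21 · 1 · 4 = 84.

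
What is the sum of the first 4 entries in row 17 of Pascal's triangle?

1 + 17 + 136 + 680 = 834.

834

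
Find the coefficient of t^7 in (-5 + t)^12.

The general term is C(12,j)·(-5)^j·(t)^(12-j); the t^7 term has j = 5.
C(12,5) = 792.
Coefficient = C(12,5) · (-5)^5 = 792 · (-3125) = -2475000.

-2475000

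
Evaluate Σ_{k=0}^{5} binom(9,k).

1 + 9 + 36 + 84 + 126 + 126 = 382.

382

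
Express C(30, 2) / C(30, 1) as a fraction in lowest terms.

29/2

C(n,k+1)/C(n,k) = (n−k)/(k+1) = (30−1)/(1+1) = 29/2.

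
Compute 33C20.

573166440

C(33,20) = C(33,13) by symmetry.
C(33,13) = (33·32·31·30·29·28·27·26·25·24·23·22·21) / 13! = 3569119343741952000 / 6227020800 = 573166440.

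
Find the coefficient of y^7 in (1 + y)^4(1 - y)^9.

Coefficient of y^7 = Σ_{j} C(4,j)·1^j·C(9,7-j)·(-1)^(7-j) for j from 0 to 4.
= (-36) + 336 + (-756) + 504 + (-84) = -36.

-36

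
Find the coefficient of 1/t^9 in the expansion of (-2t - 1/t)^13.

-312

General term: C(13,j)·(-2t)^j·(-1/t)^(13-j), with t-exponent 1j − 1(13−j) = 2j − 13.
Set 2j − 13 = -9: j = 2.
C(13,2) = 78; (-2)^2 = 4; (-1)^11 = -1.
Coefficient = 78 · 4 · (-1) = -312.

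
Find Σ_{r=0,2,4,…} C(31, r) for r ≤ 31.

Half of (1+1)^31 + (1−1)^31 gives the even-index sum: 2^30 = 1073741824.

1073741824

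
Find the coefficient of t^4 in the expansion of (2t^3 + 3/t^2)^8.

90720

General term: C(8,j)·(2t^3)^j·(3/t^2)^(8-j), with t-exponent 3j − 2(8−j) = 5j − 16.
Set 5j − 16 = 4: j = 4.
C(8,4) = 70; 2^4 = 16; 3^4 = 81.
Coefficient = 70 · 16 · 81 = 90720.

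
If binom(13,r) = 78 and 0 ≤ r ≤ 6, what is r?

C(13,r) increases on 0 ≤ r ≤ 6. C(13,1) = 13 and C(13,2) = 78, so r = 2.

2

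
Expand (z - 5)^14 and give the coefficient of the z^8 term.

46921875

The general term is C(14,j)·(z)^j·(-5)^(14-j); the z^8 term has j = 8.
C(14,8) = 3003.
Coefficient = C(14,8) · (-5)^6 = 3003 · 15625 = 46921875.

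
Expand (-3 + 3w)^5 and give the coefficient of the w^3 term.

2430

The general term is C(5,j)·(-3)^j·(3w)^(5-j); the w^3 term has j = 2.
C(5,2) = 10.
Coefficient = C(5,2) · (-3)^2 · 3^3 = 10 · 9 · 27 = 2430.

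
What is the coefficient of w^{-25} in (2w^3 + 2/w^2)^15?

491520

General term: C(15,j)·(2w^3)^j·(2/w^2)^(15-j), with w-exponent 3j − 2(15−j) = 5j − 30.
Set 5j − 30 = -25: j = 1.
C(15,1) = 15; 2^1 = 2; 2^14 = 16384.
Coefficient = 15 · 2 · 16384 = 491520.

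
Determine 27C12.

C(27,12) = (27·26·25·24·23·22·21·20·19·18·17·16) / 12! = 8326896754176000 / 479001600 = 17383860.

17383860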